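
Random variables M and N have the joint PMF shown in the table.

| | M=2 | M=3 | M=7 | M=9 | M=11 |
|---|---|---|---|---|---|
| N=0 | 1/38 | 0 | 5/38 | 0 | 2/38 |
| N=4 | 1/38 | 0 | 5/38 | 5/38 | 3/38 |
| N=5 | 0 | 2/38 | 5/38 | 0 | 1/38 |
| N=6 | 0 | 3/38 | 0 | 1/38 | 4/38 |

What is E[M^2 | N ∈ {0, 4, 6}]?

P(N ∈ {0, 4, 6}) = 15/19.
Summing M^2·P(M=x,N=y) over the conditioning event gives 1050/19.
E[M^2 | N ∈ {0, 4, 6}] = (1050/19) / (15/19) = 70.

70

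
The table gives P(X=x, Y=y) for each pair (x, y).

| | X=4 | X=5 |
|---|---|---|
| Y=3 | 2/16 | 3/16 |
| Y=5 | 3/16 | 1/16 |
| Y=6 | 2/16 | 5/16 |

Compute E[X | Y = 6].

P(Y = 6) = 7/16.
Σ X·P over the event = 4·(2/16) + 5·(5/16) = 33/16.
E[X | Y = 6] = (33/16) / (7/16) = 33/7.

33/7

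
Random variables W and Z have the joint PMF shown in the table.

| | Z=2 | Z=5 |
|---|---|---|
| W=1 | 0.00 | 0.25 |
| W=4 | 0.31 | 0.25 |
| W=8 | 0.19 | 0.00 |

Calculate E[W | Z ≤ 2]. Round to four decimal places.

5.5200

P(Z ≤ 2) = 0.50.
Σ W·P over the event = 4·(0.31) + 8·(0.19) = 2.76.
E[W | Z ≤ 2] = (2.76) / (0.50) = 5.5200.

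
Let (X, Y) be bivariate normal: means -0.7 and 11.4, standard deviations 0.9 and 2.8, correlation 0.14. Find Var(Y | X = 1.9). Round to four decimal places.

The conditional variance in a bivariate normal is σ_Y²(1 − ρ²), independent of x.
Var(Y | X=1.9) = (2.8)²·(1 − (0.14)²) = 7.84·0.9804 = 7.6863.

7.6863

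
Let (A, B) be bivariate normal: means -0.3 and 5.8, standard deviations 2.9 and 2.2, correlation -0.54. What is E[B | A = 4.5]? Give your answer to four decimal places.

E[B | A=x] = μ_B + ρ(σ_B/σ_A)(x − μ_A) for jointly normal variables.
E[B | A=4.5] = 5.8 + (-0.54)·(2.2/2.9)·(4.5 − (-0.3)) = 5.8 + (-0.409655)·(4.8) = 3.8337.

3.8337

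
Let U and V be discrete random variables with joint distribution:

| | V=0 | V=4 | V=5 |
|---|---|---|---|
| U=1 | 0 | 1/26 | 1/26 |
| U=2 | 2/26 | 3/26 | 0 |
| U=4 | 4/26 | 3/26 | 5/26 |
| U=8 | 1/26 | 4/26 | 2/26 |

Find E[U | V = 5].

P(V = 5) = 4/13.
Σ U·P over the event = 1·(1/26) + 4·(5/26) + 8·(2/26) = 37/26.
E[U | V = 5] = (37/26) / (4/13) = 37/8.

37/8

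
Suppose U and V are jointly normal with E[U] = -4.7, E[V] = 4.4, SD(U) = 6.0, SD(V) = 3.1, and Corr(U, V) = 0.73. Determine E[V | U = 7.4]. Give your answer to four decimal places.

E[V | U=x] = μ_V + ρ(σ_V/σ_U)(x − μ_U) for jointly normal variables.
E[V | U=7.4] = 4.4 + (0.73)·(3.1/6.0)·(7.4 − (-4.7)) = 4.4 + (0.377167)·(12.1) = 8.9637.

8.9637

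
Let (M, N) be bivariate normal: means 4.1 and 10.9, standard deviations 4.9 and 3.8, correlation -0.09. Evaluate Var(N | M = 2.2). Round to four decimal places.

Var(N | M=x) = (1 − ρ²)·σ_N².
Var(N | M=2.2) = (3.8)²·(1 − (-0.09)²) = 14.44·0.9919 = 14.3230.

14.3230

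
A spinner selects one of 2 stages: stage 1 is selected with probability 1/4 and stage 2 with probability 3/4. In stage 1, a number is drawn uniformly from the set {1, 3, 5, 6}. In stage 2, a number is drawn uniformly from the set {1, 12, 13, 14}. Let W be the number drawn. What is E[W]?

135/16

E[W | stage 1] = (1+3+5+6)/4 = 15/4.
E[W | stage 2] = (1+12+13+14)/4 = 10.
By the law of total expectation,
E[W] = (1/4)·(15/4) + (3/4)·(10) = 135/16.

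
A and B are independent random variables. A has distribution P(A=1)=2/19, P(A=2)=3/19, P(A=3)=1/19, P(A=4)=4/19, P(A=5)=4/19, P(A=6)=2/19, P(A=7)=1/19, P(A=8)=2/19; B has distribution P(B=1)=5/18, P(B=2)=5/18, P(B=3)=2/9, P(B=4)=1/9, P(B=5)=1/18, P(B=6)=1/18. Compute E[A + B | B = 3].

P(B = 3) = 2/9.
Summing (A+B)·P(x,y) over outcomes with B = 3 gives 278/171.
E[A + B | B = 3] = (278/171) / (2/9) = 139/19.

139/19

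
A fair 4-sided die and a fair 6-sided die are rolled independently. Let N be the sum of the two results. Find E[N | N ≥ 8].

P(N ≥ 8) = 1/4.
Σ over the event: 8·1/8 + 9·1/12 + 10·1/24 = 13/6.
E[N | N ≥ 8] = (13/6) / (1/4) = 26/3.

26/3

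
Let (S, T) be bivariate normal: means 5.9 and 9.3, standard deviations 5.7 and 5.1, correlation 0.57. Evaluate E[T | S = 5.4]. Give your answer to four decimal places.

The regression of T on S has slope ρ·σ_T/σ_S and passes through (μ_S, μ_T).
E[T | S=5.4] = 9.3 + (0.57)·(5.1/5.7)·(5.4 − (5.9)) = 9.3 + (0.51)·(-0.5) = 9.0450.

9.0450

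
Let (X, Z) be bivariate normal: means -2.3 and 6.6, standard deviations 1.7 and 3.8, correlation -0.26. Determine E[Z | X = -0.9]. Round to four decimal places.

For a bivariate normal, E[Z | X=x] = μ_Z + ρ·(σ_Z/σ_X)·(x − μ_X).
E[Z | X=-0.9] = 6.6 + (-0.26)·(3.8/1.7)·(-0.9 − (-2.3)) = 6.6 + (-0.581176)·(1.4) = 5.7864.

5.7864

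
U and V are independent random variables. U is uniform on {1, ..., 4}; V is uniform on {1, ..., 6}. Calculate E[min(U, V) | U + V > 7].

10/3

Outcomes with U + V > 7: (2,6), (3,5), (3,6), (4,4), (4,5), (4,6), each with probability 1/24.
E[min(U, V) | U + V > 7] = (2 + 3 + 3 + 4 + 4 + 4) / 6 = 10/3.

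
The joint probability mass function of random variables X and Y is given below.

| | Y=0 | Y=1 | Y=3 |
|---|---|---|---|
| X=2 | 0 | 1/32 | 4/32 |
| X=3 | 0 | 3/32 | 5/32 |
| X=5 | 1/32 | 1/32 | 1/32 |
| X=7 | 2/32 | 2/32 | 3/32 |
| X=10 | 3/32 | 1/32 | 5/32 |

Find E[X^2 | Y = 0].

P(Y = 0) = 3/16.
Summing X^2·P(X=x,Y=y) over the conditioning event gives 423/32.
E[X^2 | Y = 0] = (423/32) / (3/16) = 141/2.

141/2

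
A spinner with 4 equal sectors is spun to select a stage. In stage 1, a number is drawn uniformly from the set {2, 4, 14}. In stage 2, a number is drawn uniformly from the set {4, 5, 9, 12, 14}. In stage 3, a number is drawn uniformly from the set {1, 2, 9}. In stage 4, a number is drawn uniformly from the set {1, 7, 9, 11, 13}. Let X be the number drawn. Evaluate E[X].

E[X | stage 1] = (2+4+14)/3 = 20/3.
E[X | stage 2] = (4+5+9+12+14)/5 = 44/5.
E[X | stage 3] = (1+2+9)/3 = 4.
E[X | stage 4] = (1+7+9+11+13)/5 = 41/5.
E[X] = (1/4)·(20/3) + (1/4)·(44/5) + (1/4)·(4) + (1/4)·(41/5) = 83/12.

83/12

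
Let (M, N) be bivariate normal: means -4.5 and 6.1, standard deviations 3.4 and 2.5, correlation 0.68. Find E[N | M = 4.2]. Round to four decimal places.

For a bivariate normal, E[N | M=x] = μ_N + ρ·(σ_N/σ_M)·(x − μ_M).
E[N | M=4.2] = 6.1 + (0.68)·(2.5/3.4)·(4.2 − (-4.5)) = 6.1 + (0.5)·(8.7) = 10.4500.

10.4500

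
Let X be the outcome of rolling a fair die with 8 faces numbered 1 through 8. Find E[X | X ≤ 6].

7/2

Given X ≤ 6, X is equally likely to be any of {1, 2, 3, 4, 5, 6}.
E[X | X ≤ 6] = (1 + 2 + 3 + 4 + 5 + 6) / 6 = 7/2.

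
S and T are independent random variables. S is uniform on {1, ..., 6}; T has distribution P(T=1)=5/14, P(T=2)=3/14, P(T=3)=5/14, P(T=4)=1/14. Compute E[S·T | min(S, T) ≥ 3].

P(min(S, T) ≥ 3) = 2/7.
Summing ST·P(x,y) over outcomes with min(S, T) ≥ 3 gives 57/14.
E[S·T | min(S, T) ≥ 3] = (57/14) / (2/7) = 57/4.

57/4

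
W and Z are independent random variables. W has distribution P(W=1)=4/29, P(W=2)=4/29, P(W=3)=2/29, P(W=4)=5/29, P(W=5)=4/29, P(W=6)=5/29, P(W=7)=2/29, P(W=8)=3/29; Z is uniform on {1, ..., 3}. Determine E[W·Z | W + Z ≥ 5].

P(W + Z ≥ 5) = 65/87.
Summing WZ·P(x,y) over outcomes with W + Z ≥ 5 gives 234/29.
E[W·Z | W + Z ≥ 5] = (234/29) / (65/87) = 54/5.

54/5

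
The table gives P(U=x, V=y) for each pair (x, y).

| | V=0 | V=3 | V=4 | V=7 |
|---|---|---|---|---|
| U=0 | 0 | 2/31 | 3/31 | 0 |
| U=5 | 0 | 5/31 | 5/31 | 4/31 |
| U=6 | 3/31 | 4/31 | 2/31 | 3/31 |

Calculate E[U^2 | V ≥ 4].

405/17

P(V ≥ 4) = 17/31.
Σ U^2·P over the event = 0·(3/31) + 25·(5/31) + 25·(4/31) + 36·(2/31) + 36·(3/31) = 405/31.
E[U^2 | V ≥ 4] = (405/31) / (17/31) = 405/17.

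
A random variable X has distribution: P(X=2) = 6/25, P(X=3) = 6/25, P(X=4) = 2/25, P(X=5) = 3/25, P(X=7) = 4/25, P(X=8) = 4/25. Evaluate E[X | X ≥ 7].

15/2

P(X ≥ 7) = 8/25.
Σ over the event: 7·4/25 + 8·4/25 = 12/5.
E[X | X ≥ 7] = (12/5) / (8/25) = 15/2.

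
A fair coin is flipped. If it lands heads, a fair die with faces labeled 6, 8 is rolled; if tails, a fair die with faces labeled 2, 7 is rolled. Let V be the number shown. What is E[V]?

23/4

E[V | heads] = (6+8)/2 = 7.
E[V | tails] = (2+7)/2 = 9/2.
E[V] = (1/2)·(7) + (1/2)·(9/2) = 23/4.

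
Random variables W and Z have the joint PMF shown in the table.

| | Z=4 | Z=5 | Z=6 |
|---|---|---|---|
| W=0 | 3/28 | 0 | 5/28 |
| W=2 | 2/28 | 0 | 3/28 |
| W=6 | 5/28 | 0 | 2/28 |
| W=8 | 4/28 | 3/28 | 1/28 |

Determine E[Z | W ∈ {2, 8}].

63/13

P(W ∈ {2, 8}) = 13/28.
Σ Z·P over the event = 4·(2/28) + 6·(3/28) + 4·(4/28) + 5·(3/28) + 6·(1/28) = 9/4.
E[Z | W ∈ {2, 8}] = (9/4) / (13/28) = 63/13.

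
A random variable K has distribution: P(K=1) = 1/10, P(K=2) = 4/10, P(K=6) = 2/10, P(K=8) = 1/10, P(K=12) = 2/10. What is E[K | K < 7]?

P(K < 7) = 7/10.
Σ over the event: 1·1/10 + 2·2/5 + 6·1/5 = 21/10.
E[K | K < 7] = (21/10) / (7/10) = 3.

3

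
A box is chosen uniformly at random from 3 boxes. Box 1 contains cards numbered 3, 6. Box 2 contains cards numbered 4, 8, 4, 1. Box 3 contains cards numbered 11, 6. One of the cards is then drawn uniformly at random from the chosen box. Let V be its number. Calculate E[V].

23/4

E[V | box 1] = (3+6)/2 = 9/2.
E[V | box 2] = (4+8+4+1)/4 = 17/4.
E[V | box 3] = (11+6)/2 = 17/2.
E[V] = (1/3)·(9/2) + (1/3)·(17/4) + (1/3)·(17/2) = 23/4.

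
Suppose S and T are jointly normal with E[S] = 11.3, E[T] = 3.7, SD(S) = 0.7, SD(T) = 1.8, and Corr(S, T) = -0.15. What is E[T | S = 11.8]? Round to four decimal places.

3.5071

E[T | S=x] = μ_T + ρ(σ_T/σ_S)(x − μ_S) for jointly normal variables.
E[T | S=11.8] = 3.7 + (-0.15)·(1.8/0.7)·(11.8 − (11.3)) = 3.7 + (-0.38571)·(0.5) = 3.5071.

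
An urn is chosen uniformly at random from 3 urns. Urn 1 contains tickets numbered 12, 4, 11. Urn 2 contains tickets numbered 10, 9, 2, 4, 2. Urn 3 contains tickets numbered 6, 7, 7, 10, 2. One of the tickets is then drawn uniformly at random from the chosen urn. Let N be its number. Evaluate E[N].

104/15

E[N | urn 1] = (12+4+11)/3 = 9.
E[N | urn 2] = (10+9+2+4+2)/5 = 27/5.
E[N | urn 3] = (6+7+7+10+2)/5 = 32/5.
E[N] = (1/3)·(9) + (1/3)·(27/5) + (1/3)·(32/5) = 104/15.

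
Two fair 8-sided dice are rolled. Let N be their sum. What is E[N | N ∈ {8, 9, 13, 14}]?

P(N ∈ {8, 9, 13, 14}) = 11/32.
Σ over the event: 8·7/64 + 9·1/8 + 13·1/16 + 14·3/64 = 111/32.
E[N | N ∈ {8, 9, 13, 14}] = (111/32) / (11/32) = 111/11.

111/11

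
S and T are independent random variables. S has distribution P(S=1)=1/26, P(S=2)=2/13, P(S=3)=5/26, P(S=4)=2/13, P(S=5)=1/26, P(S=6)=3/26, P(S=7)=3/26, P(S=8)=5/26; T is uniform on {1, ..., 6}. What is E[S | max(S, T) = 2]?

P(max(S, T) = 2) = 3/52.
Summing S·P(x,y) over outcomes with max(S, T) = 2 gives 17/156.
E[S | max(S, T) = 2] = (17/156) / (3/52) = 17/9.

17/9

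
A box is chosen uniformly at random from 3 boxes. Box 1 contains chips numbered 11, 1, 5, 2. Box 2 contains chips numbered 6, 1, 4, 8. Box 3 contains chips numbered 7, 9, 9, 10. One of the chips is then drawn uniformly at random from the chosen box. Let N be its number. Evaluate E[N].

73/12

E[N | box 1] = (11+1+5+2)/4 = 19/4.
E[N | box 2] = (6+1+4+8)/4 = 19/4.
E[N | box 3] = (7+9+9+10)/4 = 35/4.
E[N] = (1/3)·(19/4) + (1/3)·(19/4) + (1/3)·(35/4) = 73/12.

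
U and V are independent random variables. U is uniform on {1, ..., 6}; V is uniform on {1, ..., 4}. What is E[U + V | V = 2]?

Outcomes with V = 2: (1,2), (2,2), (3,2), (4,2), (5,2), (6,2), each with probability 1/24.
E[U + V | V = 2] = (3 + 4 + 5 + 6 + 7 + 8) / 6 = 11/2.

11/2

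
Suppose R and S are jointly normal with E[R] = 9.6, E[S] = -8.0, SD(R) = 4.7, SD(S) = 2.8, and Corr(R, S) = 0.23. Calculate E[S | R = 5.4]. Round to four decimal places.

For a bivariate normal, E[S | R=x] = μ_S + ρ·(σ_S/σ_R)·(x − μ_R).
E[S | R=5.4] = -8.0 + (0.23)·(2.8/4.7)·(5.4 − (9.6)) = -8.0 + (0.13702)·(-4.2) = -8.5755.

-8.5755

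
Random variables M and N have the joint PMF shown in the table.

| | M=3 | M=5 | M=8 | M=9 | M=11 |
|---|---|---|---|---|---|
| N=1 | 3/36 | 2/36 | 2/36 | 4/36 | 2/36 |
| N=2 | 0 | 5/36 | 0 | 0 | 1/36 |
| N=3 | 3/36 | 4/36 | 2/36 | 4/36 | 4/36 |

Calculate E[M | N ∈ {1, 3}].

109/15

P(N ∈ {1, 3}) = 5/6.
Summing M·P(M=x,N=y) over the conditioning event gives 109/18.
E[M | N ∈ {1, 3}] = (109/18) / (5/6) = 109/15.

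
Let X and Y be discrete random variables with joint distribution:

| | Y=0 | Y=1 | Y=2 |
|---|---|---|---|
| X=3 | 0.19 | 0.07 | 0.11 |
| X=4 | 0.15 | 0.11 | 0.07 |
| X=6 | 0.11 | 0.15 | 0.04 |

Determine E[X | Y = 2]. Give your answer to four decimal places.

3.8636

P(Y = 2) = 0.22.
Summing X·P(X=x,Y=y) over the conditioning event gives 0.85.
E[X | Y = 2] = (0.85) / (0.22) = 3.8636.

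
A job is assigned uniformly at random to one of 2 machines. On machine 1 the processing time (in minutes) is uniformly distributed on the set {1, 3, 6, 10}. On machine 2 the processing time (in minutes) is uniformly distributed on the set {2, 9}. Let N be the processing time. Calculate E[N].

21/4

E[N | machine 1] = (1+3+6+10)/4 = 5.
E[N | machine 2] = (2+9)/2 = 11/2.
E[N] = (1/2)·(5) + (1/2)·(11/2) = 21/4.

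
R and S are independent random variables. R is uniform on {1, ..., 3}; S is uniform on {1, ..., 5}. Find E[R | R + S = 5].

2

Outcomes with R + S = 5: (1,4), (2,3), (3,2), each with probability 1/15.
E[R | R + S = 5] = (1 + 2 + 3) / 3 = 2.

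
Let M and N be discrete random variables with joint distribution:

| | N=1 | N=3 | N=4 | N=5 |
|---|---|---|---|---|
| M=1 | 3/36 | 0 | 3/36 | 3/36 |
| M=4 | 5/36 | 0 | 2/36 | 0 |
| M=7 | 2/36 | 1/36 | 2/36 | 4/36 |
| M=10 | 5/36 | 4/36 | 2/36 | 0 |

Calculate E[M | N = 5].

31/7

P(N = 5) = 7/36.
Σ M·P over the event = 1·(3/36) + 7·(4/36) = 31/36.
E[M | N = 5] = (31/36) / (7/36) = 31/7.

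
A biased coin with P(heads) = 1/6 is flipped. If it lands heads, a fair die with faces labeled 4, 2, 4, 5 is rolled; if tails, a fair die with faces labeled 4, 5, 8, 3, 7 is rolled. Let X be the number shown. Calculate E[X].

41/8

E[X | heads] = (4+2+4+5)/4 = 15/4.
E[X | tails] = (4+5+8+3+7)/5 = 27/5.
E[X] = (1/6)·(15/4) + (5/6)·(27/5) = 41/8.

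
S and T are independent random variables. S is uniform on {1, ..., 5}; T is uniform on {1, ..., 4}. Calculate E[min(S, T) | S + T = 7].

P(S + T = 7) = 3/20.
Summing min(S,T)·P(x,y) over outcomes with S + T = 7 gives 2/5.
E[min(S, T) | S + T = 7] = (2/5) / (3/20) = 8/3.

8/3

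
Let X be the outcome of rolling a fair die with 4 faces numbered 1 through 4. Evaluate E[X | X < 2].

Given X < 2, X is equally likely to be any of {1}.
E[X | X < 2] = (1) / 1 = 1.

1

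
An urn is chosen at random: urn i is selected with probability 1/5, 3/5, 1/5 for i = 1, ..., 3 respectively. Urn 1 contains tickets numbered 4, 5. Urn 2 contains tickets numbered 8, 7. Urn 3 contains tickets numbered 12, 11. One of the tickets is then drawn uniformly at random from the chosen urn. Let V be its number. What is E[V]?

77/10

E[V | urn 1] = (4+5)/2 = 9/2.
E[V | urn 2] = (8+7)/2 = 15/2.
E[V | urn 3] = (12+11)/2 = 23/2.
E[V] = (1/5)·(9/2) + (3/5)·(15/2) + (1/5)·(23/2) = 77/10.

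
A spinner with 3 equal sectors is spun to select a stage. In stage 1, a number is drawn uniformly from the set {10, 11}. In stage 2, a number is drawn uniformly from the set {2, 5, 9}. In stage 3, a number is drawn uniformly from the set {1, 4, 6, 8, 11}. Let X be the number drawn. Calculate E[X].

E[X | stage 1] = (10+11)/2 = 21/2.
E[X | stage 2] = (2+5+9)/3 = 16/3.
E[X | stage 3] = (1+4+6+8+11)/5 = 6.
E[X] = (1/3)·(21/2) + (1/3)·(16/3) + (1/3)·(6) = 131/18.

131/18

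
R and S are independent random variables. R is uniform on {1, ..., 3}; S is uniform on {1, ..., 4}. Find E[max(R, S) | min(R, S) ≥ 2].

19/6

Outcomes with min(R, S) ≥ 2: (2,2), (2,3), (2,4), (3,2), (3,3), (3,4), each with probability 1/12.
E[max(R, S) | min(R, S) ≥ 2] = (2 + 3 + 4 + 3 + 3 + 4) / 6 = 19/6.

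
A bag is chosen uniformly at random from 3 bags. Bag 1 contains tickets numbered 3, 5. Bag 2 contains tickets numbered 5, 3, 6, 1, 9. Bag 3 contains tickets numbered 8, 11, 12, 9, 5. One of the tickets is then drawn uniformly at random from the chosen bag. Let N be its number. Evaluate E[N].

E[N | bag 1] = (3+5)/2 = 4.
E[N | bag 2] = (5+3+6+1+9)/5 = 24/5.
E[N | bag 3] = (8+11+12+9+5)/5 = 9.
E[N] = (1/3)·(4) + (1/3)·(24/5) + (1/3)·(9) = 89/15.

89/15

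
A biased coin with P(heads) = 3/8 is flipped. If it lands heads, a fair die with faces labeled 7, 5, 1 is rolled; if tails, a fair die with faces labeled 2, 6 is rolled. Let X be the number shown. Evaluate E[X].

33/8

E[X | heads] = (7+5+1)/3 = 13/3.
E[X | tails] = (2+6)/2 = 4.
E[X] = (3/8)·(13/3) + (5/8)·(4) = 33/8.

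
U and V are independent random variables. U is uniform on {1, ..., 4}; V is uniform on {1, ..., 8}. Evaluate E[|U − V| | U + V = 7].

5/2

P(U + V = 7) = 1/8.
Summing |U−V|·P(x,y) over outcomes with U + V = 7 gives 5/16.
E[|U − V| | U + V = 7] = (5/16) / (1/8) = 5/2.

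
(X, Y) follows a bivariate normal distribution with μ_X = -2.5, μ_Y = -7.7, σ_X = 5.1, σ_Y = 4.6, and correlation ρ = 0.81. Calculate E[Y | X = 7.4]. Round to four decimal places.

-0.4672

The regression of Y on X has slope ρ·σ_Y/σ_X and passes through (μ_X, μ_Y).
E[Y | X=7.4] = -7.7 + (0.81)·(4.6/5.1)·(7.4 − (-2.5)) = -7.7 + (0.73059)·(9.9) = -0.4672.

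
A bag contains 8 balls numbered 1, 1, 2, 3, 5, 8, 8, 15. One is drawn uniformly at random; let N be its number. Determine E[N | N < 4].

P(N < 4) = 1/2.
Σ over the event: 1·1/4 + 2·1/8 + 3·1/8 = 7/8.
E[N | N < 4] = (7/8) / (1/2) = 7/4.

7/4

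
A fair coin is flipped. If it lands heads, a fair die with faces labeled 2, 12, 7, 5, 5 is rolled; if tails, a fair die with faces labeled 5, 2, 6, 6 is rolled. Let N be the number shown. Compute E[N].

219/40

E[N | heads] = (2+12+7+5+5)/5 = 31/5.
E[N | tails] = (5+2+6+6)/4 = 19/4.
E[N] = (1/2)·(31/5) + (1/2)·(19/4) = 219/40.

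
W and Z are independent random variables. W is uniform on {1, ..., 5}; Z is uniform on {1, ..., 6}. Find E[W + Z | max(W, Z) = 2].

10/3

Outcomes with max(W, Z) = 2: (1,2), (2,1), (2,2), each with probability 1/30.
E[W + Z | max(W, Z) = 2] = (3 + 3 + 4) / 3 = 10/3.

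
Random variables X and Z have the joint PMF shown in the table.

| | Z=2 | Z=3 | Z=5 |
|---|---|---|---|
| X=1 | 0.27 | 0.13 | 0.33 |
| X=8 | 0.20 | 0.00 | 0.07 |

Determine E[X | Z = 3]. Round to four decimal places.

1.0000

P(Z = 3) = 0.13.
Σ X·P over the event = 1·(0.13) = 0.13.
E[X | Z = 3] = (0.13) / (0.13) = 1.0000.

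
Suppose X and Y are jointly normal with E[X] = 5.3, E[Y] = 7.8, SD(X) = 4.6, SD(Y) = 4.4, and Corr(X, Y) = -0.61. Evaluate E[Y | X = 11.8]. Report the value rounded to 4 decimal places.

For a bivariate normal, E[Y | X=x] = μ_Y + ρ·(σ_Y/σ_X)·(x − μ_X).
E[Y | X=11.8] = 7.8 + (-0.61)·(4.4/4.6)·(11.8 − (5.3)) = 7.8 + (-0.58348)·(6.5) = 4.0074.

4.0074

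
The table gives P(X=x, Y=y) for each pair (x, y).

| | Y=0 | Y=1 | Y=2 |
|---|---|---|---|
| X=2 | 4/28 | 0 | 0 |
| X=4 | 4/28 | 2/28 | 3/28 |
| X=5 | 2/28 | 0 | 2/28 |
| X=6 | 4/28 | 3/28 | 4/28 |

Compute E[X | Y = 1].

26/5

P(Y = 1) = 5/28.
Σ X·P over the event = 4·(2/28) + 6·(3/28) = 13/14.
E[X | Y = 1] = (13/14) / (5/28) = 26/5.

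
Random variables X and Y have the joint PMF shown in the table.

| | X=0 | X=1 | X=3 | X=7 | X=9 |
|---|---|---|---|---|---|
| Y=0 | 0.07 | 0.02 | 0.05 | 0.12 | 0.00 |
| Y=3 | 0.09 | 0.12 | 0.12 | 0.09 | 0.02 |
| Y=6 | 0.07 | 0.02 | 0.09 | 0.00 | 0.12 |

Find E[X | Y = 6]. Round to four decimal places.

4.5667

P(Y = 6) = 0.30.
Σ X·P over the event = 0·(0.07) + 1·(0.02) + 3·(0.09) + 9·(0.12) = 1.37.
E[X | Y = 6] = (1.37) / (0.30) = 4.5667.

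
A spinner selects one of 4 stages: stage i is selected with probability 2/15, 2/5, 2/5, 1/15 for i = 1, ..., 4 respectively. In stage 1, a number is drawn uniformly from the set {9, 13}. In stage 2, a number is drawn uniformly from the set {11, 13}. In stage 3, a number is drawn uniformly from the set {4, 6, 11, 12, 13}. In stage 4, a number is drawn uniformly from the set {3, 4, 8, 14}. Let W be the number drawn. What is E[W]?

1043/100

E[W | stage 1] = (9+13)/2 = 11.
E[W | stage 2] = (11+13)/2 = 12.
E[W | stage 3] = (4+6+11+12+13)/5 = 46/5.
E[W | stage 4] = (3+4+8+14)/4 = 29/4.
By the law of total expectation,
E[W] = (2/15)·(11) + (2/5)·(12) + (2/5)·(46/5) + (1/15)·(29/4) = 1043/100.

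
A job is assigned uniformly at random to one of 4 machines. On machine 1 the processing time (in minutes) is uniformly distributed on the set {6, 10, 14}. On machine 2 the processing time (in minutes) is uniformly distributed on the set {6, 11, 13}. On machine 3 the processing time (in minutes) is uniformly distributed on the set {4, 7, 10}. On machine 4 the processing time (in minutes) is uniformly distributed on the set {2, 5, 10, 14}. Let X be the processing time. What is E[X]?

139/16

E[X | machine 1] = (6+10+14)/3 = 10.
E[X | machine 2] = (6+11+13)/3 = 10.
E[X | machine 3] = (4+7+10)/3 = 7.
E[X | machine 4] = (2+5+10+14)/4 = 31/4.
E[X] = (1/4)·(10) + (1/4)·(10) + (1/4)·(7) + (1/4)·(31/4) = 139/16.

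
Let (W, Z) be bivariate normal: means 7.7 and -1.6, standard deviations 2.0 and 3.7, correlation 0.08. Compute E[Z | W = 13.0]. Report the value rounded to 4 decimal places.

E[Z | W=x] = μ_Z + ρ(σ_Z/σ_W)(x − μ_W) for jointly normal variables.
E[Z | W=13.0] = -1.6 + (0.08)·(3.7/2.0)·(13.0 − (7.7)) = -1.6 + (0.148)·(5.3) = -0.8156.

-0.8156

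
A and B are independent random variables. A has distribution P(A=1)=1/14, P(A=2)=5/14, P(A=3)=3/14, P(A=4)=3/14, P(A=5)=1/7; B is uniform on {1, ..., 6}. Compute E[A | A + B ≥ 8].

26/7

P(A + B ≥ 8) = 1/3.
Summing A·P(x,y) over outcomes with A + B ≥ 8 gives 26/21.
E[A | A + B ≥ 8] = (26/21) / (1/3) = 26/7.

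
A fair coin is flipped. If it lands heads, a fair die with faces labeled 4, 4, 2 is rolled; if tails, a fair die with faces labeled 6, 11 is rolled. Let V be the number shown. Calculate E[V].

E[V | heads] = (4+4+2)/3 = 10/3.
E[V | tails] = (6+11)/2 = 17/2.
E[V] = (1/2)·(10/3) + (1/2)·(17/2) = 71/12.

71/12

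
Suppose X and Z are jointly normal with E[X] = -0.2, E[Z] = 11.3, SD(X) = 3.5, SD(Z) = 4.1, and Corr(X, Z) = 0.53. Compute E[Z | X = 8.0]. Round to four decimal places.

For a bivariate normal, E[Z | X=x] = μ_Z + ρ·(σ_Z/σ_X)·(x − μ_X).
E[Z | X=8.0] = 11.3 + (0.53)·(4.1/3.5)·(8.0 − (-0.2)) = 11.3 + (0.620857)·(8.2) = 16.3910.

16.3910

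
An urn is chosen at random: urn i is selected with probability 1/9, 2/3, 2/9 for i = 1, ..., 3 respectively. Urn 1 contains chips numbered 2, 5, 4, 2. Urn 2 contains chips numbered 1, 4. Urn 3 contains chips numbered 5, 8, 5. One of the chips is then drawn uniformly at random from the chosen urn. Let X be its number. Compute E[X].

E[X | urn 1] = (2+5+4+2)/4 = 13/4.
E[X | urn 2] = (1+4)/2 = 5/2.
E[X | urn 3] = (5+8+5)/3 = 6.
E[X] = (1/9)·(13/4) + (2/3)·(5/2) + (2/9)·(6) = 121/36.

121/36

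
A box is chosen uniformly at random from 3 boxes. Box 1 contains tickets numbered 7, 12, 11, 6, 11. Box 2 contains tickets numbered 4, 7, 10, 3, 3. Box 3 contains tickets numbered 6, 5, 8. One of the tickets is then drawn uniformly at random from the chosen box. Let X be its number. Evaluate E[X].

E[X | box 1] = (7+12+11+6+11)/5 = 47/5.
E[X | box 2] = (4+7+10+3+3)/5 = 27/5.
E[X | box 3] = (6+5+8)/3 = 19/3.
E[X] = (1/3)·(47/5) + (1/3)·(27/5) + (1/3)·(19/3) = 317/45.

317/45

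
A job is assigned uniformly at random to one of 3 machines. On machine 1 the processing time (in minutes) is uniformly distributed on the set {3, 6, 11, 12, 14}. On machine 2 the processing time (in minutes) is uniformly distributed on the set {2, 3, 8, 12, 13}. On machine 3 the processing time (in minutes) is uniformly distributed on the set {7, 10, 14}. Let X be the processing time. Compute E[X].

407/45

E[X | machine 1] = (3+6+11+12+14)/5 = 46/5.
E[X | machine 2] = (2+3+8+12+13)/5 = 38/5.
E[X | machine 3] = (7+10+14)/3 = 31/3.
By the law of total expectation,
E[X] = (1/3)·(46/5) + (1/3)·(38/5) + (1/3)·(31/3) = 407/45.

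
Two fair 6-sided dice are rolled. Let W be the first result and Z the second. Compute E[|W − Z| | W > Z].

7/3

P(W > Z) = 5/12.
Summing |W−Z|·P(x,y) over outcomes with W > Z gives 35/36.
E[|W − Z| | W > Z] = (35/36) / (5/12) = 7/3.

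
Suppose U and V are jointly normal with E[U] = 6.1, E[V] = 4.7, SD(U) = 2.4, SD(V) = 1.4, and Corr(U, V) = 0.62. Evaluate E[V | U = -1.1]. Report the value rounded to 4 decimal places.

2.0960

The regression of V on U has slope ρ·σ_V/σ_U and passes through (μ_U, μ_V).
E[V | U=-1.1] = 4.7 + (0.62)·(1.4/2.4)·(-1.1 − (6.1)) = 4.7 + (0.36167)·(-7.2) = 2.0960.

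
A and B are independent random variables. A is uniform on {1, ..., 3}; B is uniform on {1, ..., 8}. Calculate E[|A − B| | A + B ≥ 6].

19/5

P(A + B ≥ 6) = 5/8.
Summing |A−B|·P(x,y) over outcomes with A + B ≥ 6 gives 19/8.
E[|A − B| | A + B ≥ 6] = (19/8) / (5/8) = 19/5.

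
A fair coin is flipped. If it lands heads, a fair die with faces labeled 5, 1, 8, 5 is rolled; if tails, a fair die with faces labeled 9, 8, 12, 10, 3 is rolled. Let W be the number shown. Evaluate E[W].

263/40

E[W | heads] = (5+1+8+5)/4 = 19/4.
E[W | tails] = (9+8+12+10+3)/5 = 42/5.
By the law of total expectation,
E[W] = (1/2)·(19/4) + (1/2)·(42/5) = 263/40.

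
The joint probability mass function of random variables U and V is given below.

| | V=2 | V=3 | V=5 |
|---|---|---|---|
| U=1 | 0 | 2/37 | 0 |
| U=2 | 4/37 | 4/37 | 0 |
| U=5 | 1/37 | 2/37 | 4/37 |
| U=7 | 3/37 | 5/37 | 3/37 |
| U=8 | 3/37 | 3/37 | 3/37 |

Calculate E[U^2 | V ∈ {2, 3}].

P(V ∈ {2, 3}) = 27/37.
Summing U^2·P(U=x,V=y) over the conditioning event gives 885/37.
E[U^2 | V ∈ {2, 3}] = (885/37) / (27/37) = 295/9.

295/9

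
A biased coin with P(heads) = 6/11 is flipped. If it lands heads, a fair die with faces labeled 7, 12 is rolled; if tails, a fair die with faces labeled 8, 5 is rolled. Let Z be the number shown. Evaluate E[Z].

E[Z | heads] = (7+12)/2 = 19/2.
E[Z | tails] = (8+5)/2 = 13/2.
E[Z] = (6/11)·(19/2) + (5/11)·(13/2) = 179/22.

179/22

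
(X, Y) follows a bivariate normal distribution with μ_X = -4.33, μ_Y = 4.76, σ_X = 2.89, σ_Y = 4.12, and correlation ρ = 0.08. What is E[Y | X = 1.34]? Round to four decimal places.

For a bivariate normal, E[Y | X=x] = μ_Y + ρ·(σ_Y/σ_X)·(x − μ_X).
E[Y | X=1.34] = 4.76 + (0.08)·(4.12/2.89)·(1.34 − (-4.33)) = 4.76 + (0.11405)·(5.67) = 5.4067.

5.4067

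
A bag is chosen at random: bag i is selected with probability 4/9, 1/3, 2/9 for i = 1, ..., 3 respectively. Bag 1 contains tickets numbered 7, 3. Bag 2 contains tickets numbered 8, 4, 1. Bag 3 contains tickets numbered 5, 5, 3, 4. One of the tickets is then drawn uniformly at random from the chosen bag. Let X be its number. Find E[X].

E[X | bag 1] = (7+3)/2 = 5.
E[X | bag 2] = (8+4+1)/3 = 13/3.
E[X | bag 3] = (5+5+3+4)/4 = 17/4.
By the law of total expectation,
E[X] = (4/9)·(5) + (1/3)·(13/3) + (2/9)·(17/4) = 83/18.

83/18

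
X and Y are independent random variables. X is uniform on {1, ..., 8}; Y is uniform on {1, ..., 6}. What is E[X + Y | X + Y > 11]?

38/3

Outcomes with X + Y > 11: (6,6), (7,5), (7,6), (8,4), (8,5), (8,6), each with probability 1/48.
E[X + Y | X + Y > 11] = (12 + 12 + 13 + 12 + 13 + 14) / 6 = 38/3.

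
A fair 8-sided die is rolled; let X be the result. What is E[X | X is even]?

Given X is even, X is equally likely to be any of {2, 4, 6, 8}.
E[X | X is even] = (2 + 4 + 6 + 8) / 4 = 5.

5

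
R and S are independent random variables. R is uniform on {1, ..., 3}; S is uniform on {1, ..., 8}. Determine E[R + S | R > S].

4

P(R > S) = 1/8.
Summing (R+S)·P(x,y) over outcomes with R > S gives 1/2.
E[R + S | R > S] = (1/2) / (1/8) = 4.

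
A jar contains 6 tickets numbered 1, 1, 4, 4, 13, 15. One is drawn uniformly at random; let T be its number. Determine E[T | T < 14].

P(T < 14) = 5/6.
Σ over the event: 1·1/3 + 4·1/3 + 13·1/6 = 23/6.
E[T | T < 14] = (23/6) / (5/6) = 23/5.

23/5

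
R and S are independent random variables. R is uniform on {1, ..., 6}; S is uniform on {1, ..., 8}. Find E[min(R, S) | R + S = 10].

Outcomes with R + S = 10: (2,8), (3,7), (4,6), (5,5), (6,4), each with probability 1/48.
E[min(R, S) | R + S = 10] = (2 + 3 + 4 + 5 + 4) / 5 = 18/5.

18/5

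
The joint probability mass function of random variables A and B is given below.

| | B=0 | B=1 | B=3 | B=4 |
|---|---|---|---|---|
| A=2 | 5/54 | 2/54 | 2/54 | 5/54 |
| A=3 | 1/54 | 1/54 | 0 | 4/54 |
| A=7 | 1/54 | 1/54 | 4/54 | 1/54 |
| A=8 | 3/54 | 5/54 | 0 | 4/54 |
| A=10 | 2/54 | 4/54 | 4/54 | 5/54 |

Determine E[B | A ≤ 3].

9/4

P(A ≤ 3) = 10/27.
Summing B·P(A=x,B=y) over the conditioning event gives 5/6.
E[B | A ≤ 3] = (5/6) / (10/27) = 9/4.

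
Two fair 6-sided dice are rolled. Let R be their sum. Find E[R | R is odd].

P(R is odd) = 1/2.
Σ over the event: 3·1/18 + 5·1/9 + 7·1/6 + 9·1/9 + 11·1/18 = 7/2.
E[R | R is odd] = (7/2) / (1/2) = 7.

7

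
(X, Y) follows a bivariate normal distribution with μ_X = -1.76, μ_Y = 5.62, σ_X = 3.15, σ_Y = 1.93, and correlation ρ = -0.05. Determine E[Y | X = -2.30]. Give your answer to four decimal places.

For a bivariate normal, E[Y | X=x] = μ_Y + ρ·(σ_Y/σ_X)·(x − μ_X).
E[Y | X=-2.30] = 5.62 + (-0.05)·(1.93/3.15)·(-2.30 − (-1.76)) = 5.62 + (-0.030635)·(-0.54) = 5.6365.

5.6365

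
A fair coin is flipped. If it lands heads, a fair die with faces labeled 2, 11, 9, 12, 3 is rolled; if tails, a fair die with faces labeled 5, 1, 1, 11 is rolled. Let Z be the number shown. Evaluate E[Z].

119/20

E[Z | heads] = (2+11+9+12+3)/5 = 37/5.
E[Z | tails] = (5+1+1+11)/4 = 9/2.
E[Z] = (1/2)·(37/5) + (1/2)·(9/2) = 119/20.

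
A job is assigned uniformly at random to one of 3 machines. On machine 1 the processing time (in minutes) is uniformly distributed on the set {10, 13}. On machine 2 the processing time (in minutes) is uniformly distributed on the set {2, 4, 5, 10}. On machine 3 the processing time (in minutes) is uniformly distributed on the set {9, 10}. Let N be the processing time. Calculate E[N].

E[N | machine 1] = (10+13)/2 = 23/2.
E[N | machine 2] = (2+4+5+10)/4 = 21/4.
E[N | machine 3] = (9+10)/2 = 19/2.
By the law of total expectation,
E[N] = (1/3)·(23/2) + (1/3)·(21/4) + (1/3)·(19/2) = 35/4.

35/4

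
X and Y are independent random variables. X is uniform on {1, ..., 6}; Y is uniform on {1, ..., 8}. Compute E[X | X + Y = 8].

P(X + Y = 8) = 1/8.
Summing X·P(x,y) over outcomes with X + Y = 8 gives 7/16.
E[X | X + Y = 8] = (7/16) / (1/8) = 7/2.

7/2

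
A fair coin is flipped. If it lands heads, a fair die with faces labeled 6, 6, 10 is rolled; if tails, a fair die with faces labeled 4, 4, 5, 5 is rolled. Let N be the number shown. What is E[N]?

71/12

E[N | heads] = (6+6+10)/3 = 22/3.
E[N | tails] = (4+4+5+5)/4 = 9/2.
E[N] = (1/2)·(22/3) + (1/2)·(9/2) = 71/12.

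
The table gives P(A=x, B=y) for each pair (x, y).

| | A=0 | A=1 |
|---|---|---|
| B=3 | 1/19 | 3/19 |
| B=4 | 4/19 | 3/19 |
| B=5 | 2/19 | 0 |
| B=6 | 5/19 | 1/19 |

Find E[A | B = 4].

P(B = 4) = 7/19.
Σ A·P over the event = 0·(4/19) + 1·(3/19) = 3/19.
E[A | B = 4] = (3/19) / (7/19) = 3/7.

3/7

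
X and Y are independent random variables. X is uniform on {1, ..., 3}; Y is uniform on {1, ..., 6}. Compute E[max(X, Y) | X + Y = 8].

Outcomes with X + Y = 8: (2,6), (3,5), each with probability 1/18.
E[max(X, Y) | X + Y = 8] = (6 + 5) / 2 = 11/2.

11/2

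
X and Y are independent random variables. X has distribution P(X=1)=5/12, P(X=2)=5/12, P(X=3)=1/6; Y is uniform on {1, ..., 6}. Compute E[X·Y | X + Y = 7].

P(X + Y = 7) = 1/6.
Summing XY·P(x,y) over outcomes with X + Y = 7 gives 13/9.
E[X·Y | X + Y = 7] = (13/9) / (1/6) = 26/3.

26/3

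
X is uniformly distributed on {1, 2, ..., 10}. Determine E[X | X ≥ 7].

17/2

Given X ≥ 7, X is equally likely to be any of {7, 8, 9, 10}.
E[X | X ≥ 7] = (7 + 8 + 9 + 10) / 4 = 17/2.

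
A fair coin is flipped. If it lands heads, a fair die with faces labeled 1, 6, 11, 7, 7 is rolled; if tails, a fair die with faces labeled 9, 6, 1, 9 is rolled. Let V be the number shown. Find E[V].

253/40

E[V | heads] = (1+6+11+7+7)/5 = 32/5.
E[V | tails] = (9+6+1+9)/4 = 25/4.
E[V] = (1/2)·(32/5) + (1/2)·(25/4) = 253/40.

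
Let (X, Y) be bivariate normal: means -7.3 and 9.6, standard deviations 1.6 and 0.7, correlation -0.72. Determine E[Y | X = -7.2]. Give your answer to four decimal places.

For a bivariate normal, E[Y | X=x] = μ_Y + ρ·(σ_Y/σ_X)·(x − μ_X).
E[Y | X=-7.2] = 9.6 + (-0.72)·(0.7/1.6)·(-7.2 − (-7.3)) = 9.6 + (-0.315)·(0.1) = 9.5685.

9.5685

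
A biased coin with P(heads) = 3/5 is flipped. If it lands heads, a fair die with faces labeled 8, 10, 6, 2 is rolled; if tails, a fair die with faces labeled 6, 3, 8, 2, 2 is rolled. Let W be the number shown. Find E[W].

279/50

E[W | heads] = (8+10+6+2)/4 = 13/2.
E[W | tails] = (6+3+8+2+2)/5 = 21/5.
E[W] = (3/5)·(13/2) + (2/5)·(21/5) = 279/50.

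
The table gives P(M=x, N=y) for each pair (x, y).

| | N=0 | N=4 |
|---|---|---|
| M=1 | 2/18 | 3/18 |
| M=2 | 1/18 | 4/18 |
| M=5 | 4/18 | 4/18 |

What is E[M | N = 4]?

31/11

P(N = 4) = 11/18.
Σ M·P over the event = 1·(3/18) + 2·(4/18) + 5·(4/18) = 31/18.
E[M | N = 4] = (31/18) / (11/18) = 31/11.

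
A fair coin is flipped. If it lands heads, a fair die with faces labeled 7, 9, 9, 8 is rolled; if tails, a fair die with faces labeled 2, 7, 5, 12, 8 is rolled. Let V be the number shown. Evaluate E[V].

301/40

E[V | heads] = (7+9+9+8)/4 = 33/4.
E[V | tails] = (2+7+5+12+8)/5 = 34/5.
E[V] = (1/2)·(33/4) + (1/2)·(34/5) = 301/40.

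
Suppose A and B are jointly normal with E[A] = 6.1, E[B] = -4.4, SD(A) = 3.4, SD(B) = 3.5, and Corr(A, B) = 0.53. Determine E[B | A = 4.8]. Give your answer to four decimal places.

E[B | A=x] = μ_B + ρ(σ_B/σ_A)(x − μ_A) for jointly normal variables.
E[B | A=4.8] = -4.4 + (0.53)·(3.5/3.4)·(4.8 − (6.1)) = -4.4 + (0.54559)·(-1.3) = -5.1093.

-5.1093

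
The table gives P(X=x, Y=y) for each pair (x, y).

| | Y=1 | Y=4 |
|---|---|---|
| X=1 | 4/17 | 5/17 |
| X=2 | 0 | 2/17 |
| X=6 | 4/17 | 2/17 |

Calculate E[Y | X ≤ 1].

P(X ≤ 1) = 9/17.
Σ Y·P over the event = 1·(4/17) + 4·(5/17) = 24/17.
E[Y | X ≤ 1] = (24/17) / (9/17) = 8/3.

8/3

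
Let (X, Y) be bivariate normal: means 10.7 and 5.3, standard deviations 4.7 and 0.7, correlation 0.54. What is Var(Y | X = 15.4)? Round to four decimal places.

For a bivariate normal, Var(Y | X=x) = σ_Y²(1 − ρ²).
Var(Y | X=15.4) = (0.7)²·(1 − (0.54)²) = 0.49·0.7084 = 0.3471.

0.3471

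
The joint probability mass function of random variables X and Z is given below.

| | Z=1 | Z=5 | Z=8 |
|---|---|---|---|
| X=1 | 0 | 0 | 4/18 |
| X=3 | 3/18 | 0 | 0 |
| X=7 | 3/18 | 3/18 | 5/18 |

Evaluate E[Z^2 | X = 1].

P(X = 1) = 2/9.
Σ Z^2·P over the event = 64·(4/18) = 128/9.
E[Z^2 | X = 1] = (128/9) / (2/9) = 64.

64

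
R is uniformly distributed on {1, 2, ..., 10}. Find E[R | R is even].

6

Given R is even, R is equally likely to be any of {2, 4, 6, 8, 10}.
E[R | R is even] = (2 + 4 + 6 + 8 + 10) / 5 = 6.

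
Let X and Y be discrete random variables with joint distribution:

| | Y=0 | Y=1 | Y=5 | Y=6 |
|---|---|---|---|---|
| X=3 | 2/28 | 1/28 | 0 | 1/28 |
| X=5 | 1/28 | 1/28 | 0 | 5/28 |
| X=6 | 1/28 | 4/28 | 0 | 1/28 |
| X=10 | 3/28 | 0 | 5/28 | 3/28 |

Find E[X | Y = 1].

P(Y = 1) = 3/14.
Σ X·P over the event = 3·(1/28) + 5·(1/28) + 6·(4/28) = 8/7.
E[X | Y = 1] = (8/7) / (3/14) = 16/3.

16/3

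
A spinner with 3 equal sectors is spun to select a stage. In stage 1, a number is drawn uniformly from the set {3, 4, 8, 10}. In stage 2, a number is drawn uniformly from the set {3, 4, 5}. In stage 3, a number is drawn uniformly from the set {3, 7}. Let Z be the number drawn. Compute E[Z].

61/12

E[Z | stage 1] = (3+4+8+10)/4 = 25/4.
E[Z | stage 2] = (3+4+5)/3 = 4.
E[Z | stage 3] = (3+7)/2 = 5.
E[Z] = (1/3)·(25/4) + (1/3)·(4) + (1/3)·(5) = 61/12.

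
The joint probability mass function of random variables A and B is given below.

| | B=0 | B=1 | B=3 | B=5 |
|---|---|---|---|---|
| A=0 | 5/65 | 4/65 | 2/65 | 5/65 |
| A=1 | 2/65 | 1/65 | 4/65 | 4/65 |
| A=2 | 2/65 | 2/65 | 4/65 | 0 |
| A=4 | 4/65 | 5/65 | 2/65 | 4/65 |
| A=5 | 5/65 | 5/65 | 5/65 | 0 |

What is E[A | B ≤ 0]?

P(B ≤ 0) = 18/65.
Σ A·P over the event = 0·(5/65) + 1·(2/65) + 2·(2/65) + 4·(4/65) + 5·(5/65) = 47/65.
E[A | B ≤ 0] = (47/65) / (18/65) = 47/18.

47/18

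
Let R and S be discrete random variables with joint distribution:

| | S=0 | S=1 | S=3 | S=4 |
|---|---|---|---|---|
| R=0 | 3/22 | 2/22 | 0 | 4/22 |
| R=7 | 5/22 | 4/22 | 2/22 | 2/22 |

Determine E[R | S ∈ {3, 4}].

P(S ∈ {3, 4}) = 4/11.
Σ R·P over the event = 0·(4/22) + 7·(2/22) + 7·(2/22) = 14/11.
E[R | S ∈ {3, 4}] = (14/11) / (4/11) = 7/2.

7/2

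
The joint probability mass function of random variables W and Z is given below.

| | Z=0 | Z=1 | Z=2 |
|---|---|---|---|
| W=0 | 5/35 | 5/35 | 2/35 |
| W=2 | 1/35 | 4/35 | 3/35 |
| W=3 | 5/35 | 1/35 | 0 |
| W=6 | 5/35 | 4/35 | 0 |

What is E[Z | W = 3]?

1/6

P(W = 3) = 6/35.
Σ Z·P over the event = 0·(5/35) + 1·(1/35) = 1/35.
E[Z | W = 3] = (1/35) / (6/35) = 1/6.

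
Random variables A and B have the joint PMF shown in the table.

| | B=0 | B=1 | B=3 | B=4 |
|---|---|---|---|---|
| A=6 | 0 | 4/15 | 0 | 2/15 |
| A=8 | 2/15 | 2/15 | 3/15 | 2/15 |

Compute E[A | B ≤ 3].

80/11

P(B ≤ 3) = 11/15.
Σ A·P over the event = 6·(4/15) + 8·(2/15) + 8·(2/15) + 8·(3/15) = 16/3.
E[A | B ≤ 3] = (16/3) / (11/15) = 80/11.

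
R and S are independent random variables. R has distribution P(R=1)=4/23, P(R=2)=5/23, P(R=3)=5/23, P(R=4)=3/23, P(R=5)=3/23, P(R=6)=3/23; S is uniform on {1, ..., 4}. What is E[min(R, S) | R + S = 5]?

27/17

P(R + S = 5) = 17/92.
Summing min(R,S)·P(x,y) over outcomes with R + S = 5 gives 27/92.
E[min(R, S) | R + S = 5] = (27/92) / (17/92) = 27/17.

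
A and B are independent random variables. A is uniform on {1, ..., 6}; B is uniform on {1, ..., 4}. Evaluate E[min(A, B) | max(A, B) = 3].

Outcomes with max(A, B) = 3: (1,3), (2,3), (3,1), (3,2), (3,3), each with probability 1/24.
E[min(A, B) | max(A, B) = 3] = (1 + 2 + 1 + 2 + 3) / 5 = 9/5.

9/5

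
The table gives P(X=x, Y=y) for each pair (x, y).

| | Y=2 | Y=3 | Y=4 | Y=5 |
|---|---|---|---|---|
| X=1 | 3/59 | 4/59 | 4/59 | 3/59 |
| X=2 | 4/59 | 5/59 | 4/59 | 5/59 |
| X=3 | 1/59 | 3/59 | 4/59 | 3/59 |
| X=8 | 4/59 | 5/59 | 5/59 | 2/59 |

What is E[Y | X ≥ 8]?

P(X ≥ 8) = 16/59.
Summing Y·P(X=x,Y=y) over the conditioning event gives 53/59.
E[Y | X ≥ 8] = (53/59) / (16/59) = 53/16.

53/16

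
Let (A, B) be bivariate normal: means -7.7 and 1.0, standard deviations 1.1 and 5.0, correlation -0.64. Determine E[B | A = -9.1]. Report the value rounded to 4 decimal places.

E[B | A=x] = μ_B + ρ(σ_B/σ_A)(x − μ_A) for jointly normal variables.
E[B | A=-9.1] = 1.0 + (-0.64)·(5.0/1.1)·(-9.1 − (-7.7)) = 1.0 + (-2.9091)·(-1.4) = 5.0727.

5.0727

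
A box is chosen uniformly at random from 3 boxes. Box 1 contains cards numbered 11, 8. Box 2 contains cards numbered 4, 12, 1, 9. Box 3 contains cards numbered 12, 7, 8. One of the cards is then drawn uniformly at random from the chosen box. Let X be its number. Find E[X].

25/3

E[X | box 1] = (11+8)/2 = 19/2.
E[X | box 2] = (4+12+1+9)/4 = 13/2.
E[X | box 3] = (12+7+8)/3 = 9.
By the law of total expectation,
E[X] = (1/3)·(19/2) + (1/3)·(13/2) + (1/3)·(9) = 25/3.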